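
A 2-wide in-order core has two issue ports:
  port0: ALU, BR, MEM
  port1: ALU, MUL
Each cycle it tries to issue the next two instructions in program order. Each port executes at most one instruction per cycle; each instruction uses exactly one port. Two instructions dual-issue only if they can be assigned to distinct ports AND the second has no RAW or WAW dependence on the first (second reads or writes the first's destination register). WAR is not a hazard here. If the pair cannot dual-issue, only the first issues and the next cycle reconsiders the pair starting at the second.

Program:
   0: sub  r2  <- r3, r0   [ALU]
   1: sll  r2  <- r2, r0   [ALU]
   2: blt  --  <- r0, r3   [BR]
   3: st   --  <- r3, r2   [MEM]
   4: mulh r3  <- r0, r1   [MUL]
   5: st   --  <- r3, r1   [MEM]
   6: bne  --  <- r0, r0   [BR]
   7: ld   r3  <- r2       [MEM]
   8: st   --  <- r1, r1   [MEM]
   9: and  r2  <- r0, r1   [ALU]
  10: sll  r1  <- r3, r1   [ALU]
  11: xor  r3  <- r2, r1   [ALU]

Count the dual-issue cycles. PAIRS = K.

[0] i0  sub  -- RAW+WAW r2
[1] i1,i2  sll blt  -- 2-wide
[2] i3,i4  st mulh  -- 2-wide
[3] i5  st  -- no-port MEM/BR
[4] i6  bne  -- no-port BR/MEM
[5] i7  ld  -- no-port MEM/MEM
[6] i8,i9  st and  -- 2-wide
[7] i10  sll  -- RAW r1
[8] i11  xor  -- tail

PAIRS = 3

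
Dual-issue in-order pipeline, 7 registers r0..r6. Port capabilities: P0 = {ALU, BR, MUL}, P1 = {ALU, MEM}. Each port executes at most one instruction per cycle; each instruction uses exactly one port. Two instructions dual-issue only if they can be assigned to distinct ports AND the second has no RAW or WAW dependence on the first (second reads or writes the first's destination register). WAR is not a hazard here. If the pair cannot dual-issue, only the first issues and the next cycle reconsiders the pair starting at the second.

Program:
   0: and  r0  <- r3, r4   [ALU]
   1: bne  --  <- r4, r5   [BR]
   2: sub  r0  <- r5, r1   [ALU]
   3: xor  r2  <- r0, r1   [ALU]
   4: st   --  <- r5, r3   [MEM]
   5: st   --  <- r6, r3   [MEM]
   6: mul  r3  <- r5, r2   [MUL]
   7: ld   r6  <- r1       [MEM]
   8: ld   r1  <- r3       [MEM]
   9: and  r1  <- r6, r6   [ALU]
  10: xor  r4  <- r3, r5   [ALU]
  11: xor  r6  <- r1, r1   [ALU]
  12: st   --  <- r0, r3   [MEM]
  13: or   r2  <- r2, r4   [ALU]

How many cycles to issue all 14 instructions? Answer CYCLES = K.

CYCLES = 9

t=0 i0+i1:and;bne ; 2-wide
t=1 i2:sub ; RAW r0
t=2 i3+i4:xor;st ; 2-wide
t=3 i5+i6:st;mul ; 2-wide
t=4 i7:ld ; no-port MEM/MEM
t=5 i8:ld ; WAW r1
t=6 i9+i10:and;xor ; 2-wide
t=7 i11+i12:xor;st ; 2-wide
t=8 i13:or ; tail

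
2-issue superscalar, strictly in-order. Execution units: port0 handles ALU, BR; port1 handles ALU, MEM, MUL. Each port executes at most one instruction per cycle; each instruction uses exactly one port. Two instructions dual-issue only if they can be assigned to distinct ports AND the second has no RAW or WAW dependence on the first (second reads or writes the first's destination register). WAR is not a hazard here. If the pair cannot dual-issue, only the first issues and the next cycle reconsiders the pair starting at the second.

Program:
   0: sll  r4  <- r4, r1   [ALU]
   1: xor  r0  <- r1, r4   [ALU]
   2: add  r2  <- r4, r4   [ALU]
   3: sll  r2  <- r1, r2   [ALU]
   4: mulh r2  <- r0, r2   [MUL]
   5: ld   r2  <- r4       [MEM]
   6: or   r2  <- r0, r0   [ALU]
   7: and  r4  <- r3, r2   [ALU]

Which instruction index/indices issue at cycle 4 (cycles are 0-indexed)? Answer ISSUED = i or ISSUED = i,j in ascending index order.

#0 head=0: sll i0 RAW r4
#1 head=1: xor;add i1,i2 pair
#2 head=3: sll i3 RAW+WAW r2
#3 head=4: mulh i4 no-port MUL/MEM
#4 head=5: ld i5 WAW r2
#5 head=6: or i6 RAW r2
#6 head=7: and i7 tail

ISSUED = 5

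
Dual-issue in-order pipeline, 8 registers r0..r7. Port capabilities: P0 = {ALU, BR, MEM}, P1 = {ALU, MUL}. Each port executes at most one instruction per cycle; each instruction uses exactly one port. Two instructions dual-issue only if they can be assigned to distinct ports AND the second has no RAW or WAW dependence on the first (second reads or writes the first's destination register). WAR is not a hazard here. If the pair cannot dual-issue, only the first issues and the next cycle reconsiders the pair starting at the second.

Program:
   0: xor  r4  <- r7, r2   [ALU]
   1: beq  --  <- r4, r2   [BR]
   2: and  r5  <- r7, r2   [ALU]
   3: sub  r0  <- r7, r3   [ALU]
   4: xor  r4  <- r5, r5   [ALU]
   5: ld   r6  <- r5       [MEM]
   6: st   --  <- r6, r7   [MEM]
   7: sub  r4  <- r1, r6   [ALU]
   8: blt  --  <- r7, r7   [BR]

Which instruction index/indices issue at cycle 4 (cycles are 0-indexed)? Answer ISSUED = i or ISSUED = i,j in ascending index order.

#0 head=0: xor i0 RAW r4
#1 head=1: beq and i1/i2 2-wide
#2 head=3: sub xor i3/i4 2-wide
#3 head=5: ld i5 no-port MEM/MEM
#4 head=6: st sub i6/i7 2-wide
#5 head=8: blt i8 tail

ISSUED = 6,7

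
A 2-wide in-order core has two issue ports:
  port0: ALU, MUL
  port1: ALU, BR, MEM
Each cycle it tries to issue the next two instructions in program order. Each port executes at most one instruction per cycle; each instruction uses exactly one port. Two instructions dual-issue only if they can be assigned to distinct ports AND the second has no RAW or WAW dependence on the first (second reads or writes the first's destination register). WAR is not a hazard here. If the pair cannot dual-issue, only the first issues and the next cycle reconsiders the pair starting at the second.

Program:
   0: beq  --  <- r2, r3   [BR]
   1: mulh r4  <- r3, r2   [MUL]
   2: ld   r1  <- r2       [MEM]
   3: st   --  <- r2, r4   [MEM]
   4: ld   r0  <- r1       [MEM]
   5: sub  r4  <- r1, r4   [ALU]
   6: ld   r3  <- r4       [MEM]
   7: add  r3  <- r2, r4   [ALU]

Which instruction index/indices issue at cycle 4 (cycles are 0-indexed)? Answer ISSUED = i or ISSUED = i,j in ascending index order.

  cy0 -> i0/i1 (beq.BR/mulh.MUL) 2-wide
  cy1 -> i2 (ld.MEM) no-port MEM/MEM
  cy2 -> i3 (st.MEM) no-port MEM/MEM
  cy3 -> i4/i5 (ld.MEM/sub.ALU) 2-wide
  cy4 -> i6 (ld.MEM) WAW r3
  cy5 -> i7 (add.ALU) tail

ISSUED = 6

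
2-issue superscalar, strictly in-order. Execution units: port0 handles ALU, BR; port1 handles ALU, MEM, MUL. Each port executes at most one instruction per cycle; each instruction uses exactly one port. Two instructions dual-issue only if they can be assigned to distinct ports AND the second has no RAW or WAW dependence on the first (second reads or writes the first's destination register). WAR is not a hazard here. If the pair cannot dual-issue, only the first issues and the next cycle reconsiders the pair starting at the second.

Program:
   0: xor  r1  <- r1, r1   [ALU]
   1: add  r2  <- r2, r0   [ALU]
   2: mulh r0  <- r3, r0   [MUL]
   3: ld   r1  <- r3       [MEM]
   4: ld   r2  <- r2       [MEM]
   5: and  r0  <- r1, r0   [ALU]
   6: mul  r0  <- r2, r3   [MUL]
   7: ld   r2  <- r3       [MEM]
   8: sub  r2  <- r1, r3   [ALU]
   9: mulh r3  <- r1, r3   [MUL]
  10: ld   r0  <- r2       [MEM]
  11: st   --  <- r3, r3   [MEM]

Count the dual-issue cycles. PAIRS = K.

#0 head=0: xor add i0&i1 2-wide
#1 head=2: mulh i2 no-port MUL/MEM
#2 head=3: ld i3 no-port MEM/MEM
#3 head=4: ld and i4&i5 2-wide
#4 head=6: mul i6 no-port MUL/MEM
#5 head=7: ld i7 WAW r2
#6 head=8: sub mulh i8&i9 2-wide
#7 head=10: ld i10 no-port MEM/MEM
#8 head=11: st i11 tail

PAIRS = 3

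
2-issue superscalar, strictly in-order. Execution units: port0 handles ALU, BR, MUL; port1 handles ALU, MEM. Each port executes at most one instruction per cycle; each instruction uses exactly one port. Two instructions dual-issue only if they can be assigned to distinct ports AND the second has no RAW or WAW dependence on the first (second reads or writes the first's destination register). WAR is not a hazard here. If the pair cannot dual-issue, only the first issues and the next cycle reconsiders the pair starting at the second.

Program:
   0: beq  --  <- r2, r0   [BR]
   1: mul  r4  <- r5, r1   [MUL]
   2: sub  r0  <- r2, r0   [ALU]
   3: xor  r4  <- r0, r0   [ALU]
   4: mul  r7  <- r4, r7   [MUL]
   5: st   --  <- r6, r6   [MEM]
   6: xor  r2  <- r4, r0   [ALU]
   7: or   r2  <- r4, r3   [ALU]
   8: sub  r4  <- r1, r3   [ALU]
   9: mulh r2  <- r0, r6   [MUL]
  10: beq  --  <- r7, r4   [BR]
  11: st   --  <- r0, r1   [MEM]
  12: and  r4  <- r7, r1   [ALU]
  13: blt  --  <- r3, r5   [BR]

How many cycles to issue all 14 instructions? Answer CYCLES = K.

CYCLES = 9

c0: i0 beq.BR  no-port BR/MUL
c1: i1+i2 mul.MUL sub.ALU  dual
c2: i3 xor.ALU  RAW r4
c3: i4+i5 mul.MUL st.MEM  dual
c4: i6 xor.ALU  WAW r2
c5: i7+i8 or.ALU sub.ALU  dual
c6: i9 mulh.MUL  no-port MUL/BR
c7: i10+i11 beq.BR st.MEM  dual
c8: i12+i13 and.ALU blt.BR  dual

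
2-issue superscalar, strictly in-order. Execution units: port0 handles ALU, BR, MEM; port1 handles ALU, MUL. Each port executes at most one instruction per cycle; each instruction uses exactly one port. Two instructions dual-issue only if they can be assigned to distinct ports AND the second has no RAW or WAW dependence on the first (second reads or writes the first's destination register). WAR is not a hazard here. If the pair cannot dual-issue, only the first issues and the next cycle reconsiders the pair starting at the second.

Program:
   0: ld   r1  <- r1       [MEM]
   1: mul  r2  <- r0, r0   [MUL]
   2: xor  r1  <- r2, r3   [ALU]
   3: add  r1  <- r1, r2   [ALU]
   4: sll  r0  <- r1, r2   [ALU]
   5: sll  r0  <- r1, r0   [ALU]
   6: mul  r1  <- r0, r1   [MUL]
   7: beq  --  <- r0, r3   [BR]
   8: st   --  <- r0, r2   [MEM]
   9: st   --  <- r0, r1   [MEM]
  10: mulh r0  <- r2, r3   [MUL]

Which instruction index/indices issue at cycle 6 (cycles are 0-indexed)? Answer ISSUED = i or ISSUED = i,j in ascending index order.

ISSUED = 8

[0] i0&i1  ld.MEM+mul.MUL  -- dual
[1] i2  xor.ALU  -- RAW+WAW r1
[2] i3  add.ALU  -- RAW r1
[3] i4  sll.ALU  -- RAW+WAW r0
[4] i5  sll.ALU  -- RAW r0
[5] i6&i7  mul.MUL+beq.BR  -- dual
[6] i8  st.MEM  -- no-port MEM/MEM
[7] i9&i10  st.MEM+mulh.MUL  -- dual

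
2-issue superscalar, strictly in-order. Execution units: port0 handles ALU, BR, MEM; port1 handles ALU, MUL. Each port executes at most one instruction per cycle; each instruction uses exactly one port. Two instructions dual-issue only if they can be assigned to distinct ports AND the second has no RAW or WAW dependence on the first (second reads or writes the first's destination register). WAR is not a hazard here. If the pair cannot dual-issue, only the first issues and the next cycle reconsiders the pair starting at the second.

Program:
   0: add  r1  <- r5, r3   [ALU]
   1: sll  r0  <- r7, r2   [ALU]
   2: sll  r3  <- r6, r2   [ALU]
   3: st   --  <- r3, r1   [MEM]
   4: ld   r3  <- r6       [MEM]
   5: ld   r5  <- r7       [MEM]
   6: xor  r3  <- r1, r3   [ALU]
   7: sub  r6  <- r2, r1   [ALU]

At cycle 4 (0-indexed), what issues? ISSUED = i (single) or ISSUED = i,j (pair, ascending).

#0 head=0: add/sll i0/i1 2-wide
#1 head=2: sll i2 RAW r3
#2 head=3: st i3 no-port MEM/MEM
#3 head=4: ld i4 no-port MEM/MEM
#4 head=5: ld/xor i5/i6 2-wide
#5 head=7: sub i7 tail

ISSUED = 5,6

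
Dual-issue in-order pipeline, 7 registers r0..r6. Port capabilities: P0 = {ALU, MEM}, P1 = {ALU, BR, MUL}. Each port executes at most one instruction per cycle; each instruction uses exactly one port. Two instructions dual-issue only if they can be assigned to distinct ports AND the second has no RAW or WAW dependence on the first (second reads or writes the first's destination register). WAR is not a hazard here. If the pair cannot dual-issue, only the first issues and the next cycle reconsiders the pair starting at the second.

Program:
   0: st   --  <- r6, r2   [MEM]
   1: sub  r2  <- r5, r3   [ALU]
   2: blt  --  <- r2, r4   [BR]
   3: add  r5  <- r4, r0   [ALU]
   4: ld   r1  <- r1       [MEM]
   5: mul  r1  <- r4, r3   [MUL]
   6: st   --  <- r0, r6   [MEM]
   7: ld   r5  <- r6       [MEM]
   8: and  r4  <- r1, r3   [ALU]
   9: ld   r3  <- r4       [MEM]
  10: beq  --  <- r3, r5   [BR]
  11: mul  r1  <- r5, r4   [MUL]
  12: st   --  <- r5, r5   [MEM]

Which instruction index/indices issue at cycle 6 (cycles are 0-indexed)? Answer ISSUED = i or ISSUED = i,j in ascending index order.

[0] i0&i1  st/sub  -- dual
[1] i2&i3  blt/add  -- dual
[2] i4  ld  -- WAW r1
[3] i5&i6  mul/st  -- dual
[4] i7&i8  ld/and  -- dual
[5] i9  ld  -- RAW r3
[6] i10  beq  -- no-port BR/MUL
[7] i11&i12  mul/st  -- dual

ISSUED = 10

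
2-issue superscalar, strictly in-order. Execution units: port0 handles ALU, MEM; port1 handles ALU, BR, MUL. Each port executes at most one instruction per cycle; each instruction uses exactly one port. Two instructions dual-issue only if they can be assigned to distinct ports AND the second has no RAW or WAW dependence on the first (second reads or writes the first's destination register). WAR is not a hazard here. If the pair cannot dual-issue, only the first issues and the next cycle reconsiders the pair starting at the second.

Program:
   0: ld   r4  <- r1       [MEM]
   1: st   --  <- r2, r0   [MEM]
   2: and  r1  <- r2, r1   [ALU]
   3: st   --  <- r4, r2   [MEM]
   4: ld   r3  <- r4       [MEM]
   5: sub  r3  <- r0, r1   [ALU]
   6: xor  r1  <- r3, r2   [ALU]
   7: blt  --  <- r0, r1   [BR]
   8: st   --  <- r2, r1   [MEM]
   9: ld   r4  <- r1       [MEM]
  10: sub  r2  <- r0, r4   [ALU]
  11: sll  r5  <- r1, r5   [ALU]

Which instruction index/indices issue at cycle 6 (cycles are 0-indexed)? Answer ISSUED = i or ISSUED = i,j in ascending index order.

c0: i0 ld.MEM  no-port MEM/MEM
c1: i1/i2 st.MEM+and.ALU  pair
c2: i3 st.MEM  no-port MEM/MEM
c3: i4 ld.MEM  WAW r3
c4: i5 sub.ALU  RAW r3
c5: i6 xor.ALU  RAW r1
c6: i7/i8 blt.BR+st.MEM  pair
c7: i9 ld.MEM  RAW r4
c8: i10/i11 sub.ALU+sll.ALU  pair

ISSUED = 7,8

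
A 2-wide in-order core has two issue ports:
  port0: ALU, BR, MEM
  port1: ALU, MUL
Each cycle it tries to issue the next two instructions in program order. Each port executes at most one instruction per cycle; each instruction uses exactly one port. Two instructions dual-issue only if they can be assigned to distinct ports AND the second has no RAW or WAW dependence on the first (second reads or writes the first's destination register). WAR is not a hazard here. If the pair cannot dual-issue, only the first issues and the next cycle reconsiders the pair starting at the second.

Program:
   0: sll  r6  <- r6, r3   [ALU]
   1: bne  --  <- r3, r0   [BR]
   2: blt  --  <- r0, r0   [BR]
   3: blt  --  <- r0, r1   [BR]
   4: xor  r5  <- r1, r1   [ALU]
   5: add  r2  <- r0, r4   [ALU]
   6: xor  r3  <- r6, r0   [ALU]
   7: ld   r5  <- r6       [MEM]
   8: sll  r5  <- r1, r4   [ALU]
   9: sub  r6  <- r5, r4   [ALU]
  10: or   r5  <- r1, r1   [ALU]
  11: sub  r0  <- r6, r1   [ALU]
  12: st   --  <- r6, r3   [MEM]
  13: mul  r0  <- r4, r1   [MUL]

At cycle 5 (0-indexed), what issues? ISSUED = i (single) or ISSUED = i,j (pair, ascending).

t=0 i0,i1:sll.ALU+bne.BR ; 2-wide
t=1 i2:blt.BR ; no-port BR/BR
t=2 i3,i4:blt.BR+xor.ALU ; 2-wide
t=3 i5,i6:add.ALU+xor.ALU ; 2-wide
t=4 i7:ld.MEM ; WAW r5
t=5 i8:sll.ALU ; RAW r5
t=6 i9,i10:sub.ALU+or.ALU ; 2-wide
t=7 i11,i12:sub.ALU+st.MEM ; 2-wide
t=8 i13:mul.MUL ; tail

ISSUED = 8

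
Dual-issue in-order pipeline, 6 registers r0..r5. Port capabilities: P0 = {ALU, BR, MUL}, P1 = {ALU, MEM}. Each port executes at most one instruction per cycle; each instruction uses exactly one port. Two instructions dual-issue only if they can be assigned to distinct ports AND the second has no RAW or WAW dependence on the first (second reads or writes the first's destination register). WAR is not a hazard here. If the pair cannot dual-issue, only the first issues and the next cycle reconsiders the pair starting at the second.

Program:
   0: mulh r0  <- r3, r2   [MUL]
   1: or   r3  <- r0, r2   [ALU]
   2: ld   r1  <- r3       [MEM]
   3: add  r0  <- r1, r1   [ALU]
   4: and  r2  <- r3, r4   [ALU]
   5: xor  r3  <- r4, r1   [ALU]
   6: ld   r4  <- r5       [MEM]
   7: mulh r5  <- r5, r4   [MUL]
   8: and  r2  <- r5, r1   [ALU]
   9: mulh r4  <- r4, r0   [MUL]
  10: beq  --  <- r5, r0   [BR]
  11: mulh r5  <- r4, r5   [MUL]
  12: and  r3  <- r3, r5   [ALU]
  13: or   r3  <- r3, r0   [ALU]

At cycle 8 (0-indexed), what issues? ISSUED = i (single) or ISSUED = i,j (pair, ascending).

t=0 i0:mulh ; RAW r0
t=1 i1:or ; RAW r3
t=2 i2:ld ; RAW r1
t=3 i3&i4:add/and ; pair
t=4 i5&i6:xor/ld ; pair
t=5 i7:mulh ; RAW r5
t=6 i8&i9:and/mulh ; pair
t=7 i10:beq ; no-port BR/MUL
t=8 i11:mulh ; RAW r5
t=9 i12:and ; RAW+WAW r3
t=10 i13:or ; tail

ISSUED = 11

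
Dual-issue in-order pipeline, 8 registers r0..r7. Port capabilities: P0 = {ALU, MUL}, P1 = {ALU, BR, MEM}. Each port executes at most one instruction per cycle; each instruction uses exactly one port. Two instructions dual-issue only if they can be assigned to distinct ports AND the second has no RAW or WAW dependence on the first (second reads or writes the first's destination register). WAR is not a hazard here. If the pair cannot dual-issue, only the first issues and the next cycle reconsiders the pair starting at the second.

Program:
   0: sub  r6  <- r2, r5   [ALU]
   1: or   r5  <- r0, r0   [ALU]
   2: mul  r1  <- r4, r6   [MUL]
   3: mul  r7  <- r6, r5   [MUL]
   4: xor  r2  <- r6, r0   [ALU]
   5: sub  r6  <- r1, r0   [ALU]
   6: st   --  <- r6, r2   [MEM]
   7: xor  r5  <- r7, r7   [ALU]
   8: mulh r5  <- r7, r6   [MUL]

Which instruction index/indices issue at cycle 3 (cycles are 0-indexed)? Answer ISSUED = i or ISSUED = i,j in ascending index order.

ISSUED = 5

c0: i0/i1 sub.ALU+or.ALU  pair
c1: i2 mul.MUL  no-port MUL/MUL
c2: i3/i4 mul.MUL+xor.ALU  pair
c3: i5 sub.ALU  RAW r6
c4: i6/i7 st.MEM+xor.ALU  pair
c5: i8 mulh.MUL  tail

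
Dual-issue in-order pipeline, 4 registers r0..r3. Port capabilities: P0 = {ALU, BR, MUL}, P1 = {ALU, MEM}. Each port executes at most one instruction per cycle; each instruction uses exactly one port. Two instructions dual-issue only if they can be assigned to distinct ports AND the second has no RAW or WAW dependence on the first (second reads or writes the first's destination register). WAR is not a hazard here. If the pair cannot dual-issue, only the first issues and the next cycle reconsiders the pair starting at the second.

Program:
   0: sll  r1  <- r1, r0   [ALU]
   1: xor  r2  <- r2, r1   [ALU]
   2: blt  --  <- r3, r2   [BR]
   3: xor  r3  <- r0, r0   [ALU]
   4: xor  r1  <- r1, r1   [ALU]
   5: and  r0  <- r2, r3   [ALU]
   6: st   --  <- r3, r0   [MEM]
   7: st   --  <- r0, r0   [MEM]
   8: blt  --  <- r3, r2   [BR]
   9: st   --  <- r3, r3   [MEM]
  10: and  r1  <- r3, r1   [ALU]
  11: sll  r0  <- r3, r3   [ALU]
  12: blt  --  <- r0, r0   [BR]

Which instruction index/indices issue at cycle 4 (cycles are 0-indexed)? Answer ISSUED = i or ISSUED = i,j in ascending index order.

[0] i0  sll  -- RAW r1
[1] i1  xor  -- RAW r2
[2] i2&i3  blt;xor  -- dual
[3] i4&i5  xor;and  -- dual
[4] i6  st  -- no-port MEM/MEM
[5] i7&i8  st;blt  -- dual
[6] i9&i10  st;and  -- dual
[7] i11  sll  -- RAW r0
[8] i12  blt  -- tail

ISSUED = 6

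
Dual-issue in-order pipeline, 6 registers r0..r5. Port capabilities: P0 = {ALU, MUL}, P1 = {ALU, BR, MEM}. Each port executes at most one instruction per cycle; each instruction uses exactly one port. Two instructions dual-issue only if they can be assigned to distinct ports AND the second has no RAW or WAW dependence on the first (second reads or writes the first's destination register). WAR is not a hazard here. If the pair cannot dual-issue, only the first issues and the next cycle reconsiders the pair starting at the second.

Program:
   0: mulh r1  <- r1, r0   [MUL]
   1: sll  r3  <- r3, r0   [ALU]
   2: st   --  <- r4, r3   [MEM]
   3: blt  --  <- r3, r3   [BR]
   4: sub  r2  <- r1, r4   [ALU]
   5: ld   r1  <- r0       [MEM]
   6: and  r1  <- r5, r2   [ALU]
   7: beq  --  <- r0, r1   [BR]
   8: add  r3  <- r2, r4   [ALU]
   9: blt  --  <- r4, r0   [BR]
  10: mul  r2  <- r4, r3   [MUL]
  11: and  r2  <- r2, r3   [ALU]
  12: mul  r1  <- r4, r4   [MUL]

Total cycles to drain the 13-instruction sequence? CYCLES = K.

CYCLES = 8

#0 head=0: mulh.MUL+sll.ALU i0&i1 pair
#1 head=2: st.MEM i2 no-port MEM/BR
#2 head=3: blt.BR+sub.ALU i3&i4 pair
#3 head=5: ld.MEM i5 WAW r1
#4 head=6: and.ALU i6 RAW r1
#5 head=7: beq.BR+add.ALU i7&i8 pair
#6 head=9: blt.BR+mul.MUL i9&i10 pair
#7 head=11: and.ALU+mul.MUL i11&i12 pair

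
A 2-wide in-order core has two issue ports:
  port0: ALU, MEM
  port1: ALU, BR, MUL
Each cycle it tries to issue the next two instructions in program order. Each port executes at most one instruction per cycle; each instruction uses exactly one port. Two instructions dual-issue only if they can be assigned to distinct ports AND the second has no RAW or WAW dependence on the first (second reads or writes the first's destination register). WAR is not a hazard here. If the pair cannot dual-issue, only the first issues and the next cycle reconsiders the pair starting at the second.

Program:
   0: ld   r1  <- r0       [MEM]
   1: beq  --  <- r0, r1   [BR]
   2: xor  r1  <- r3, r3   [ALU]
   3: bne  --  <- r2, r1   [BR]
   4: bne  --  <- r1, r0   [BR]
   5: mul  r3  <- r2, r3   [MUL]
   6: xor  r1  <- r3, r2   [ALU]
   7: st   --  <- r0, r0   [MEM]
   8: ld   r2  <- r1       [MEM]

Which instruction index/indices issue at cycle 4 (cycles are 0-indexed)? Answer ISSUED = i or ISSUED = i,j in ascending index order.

[0] i0  ld  -- RAW r1
[1] i1,i2  beq xor  -- dual
[2] i3  bne  -- no-port BR/BR
[3] i4  bne  -- no-port BR/MUL
[4] i5  mul  -- RAW r3
[5] i6,i7  xor st  -- dual
[6] i8  ld  -- tail

ISSUED = 5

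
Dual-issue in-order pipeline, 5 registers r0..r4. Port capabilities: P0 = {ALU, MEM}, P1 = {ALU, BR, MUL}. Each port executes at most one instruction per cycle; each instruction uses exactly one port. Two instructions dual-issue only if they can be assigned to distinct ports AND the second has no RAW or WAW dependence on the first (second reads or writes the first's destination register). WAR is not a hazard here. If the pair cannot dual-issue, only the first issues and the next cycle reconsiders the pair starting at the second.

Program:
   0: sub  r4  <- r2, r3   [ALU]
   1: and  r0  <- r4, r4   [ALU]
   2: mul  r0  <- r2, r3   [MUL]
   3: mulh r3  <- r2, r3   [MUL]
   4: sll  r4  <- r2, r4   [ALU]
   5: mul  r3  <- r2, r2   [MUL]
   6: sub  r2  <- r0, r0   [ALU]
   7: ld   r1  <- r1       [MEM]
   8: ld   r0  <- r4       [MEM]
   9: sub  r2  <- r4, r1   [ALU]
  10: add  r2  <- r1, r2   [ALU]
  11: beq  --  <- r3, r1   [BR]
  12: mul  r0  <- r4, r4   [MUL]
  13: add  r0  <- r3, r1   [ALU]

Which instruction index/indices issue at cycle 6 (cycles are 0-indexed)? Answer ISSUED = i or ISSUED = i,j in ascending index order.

#0 head=0: sub.ALU i0 RAW r4
#1 head=1: and.ALU i1 WAW r0
#2 head=2: mul.MUL i2 no-port MUL/MUL
#3 head=3: mulh.MUL+sll.ALU i3+i4 dual
#4 head=5: mul.MUL+sub.ALU i5+i6 dual
#5 head=7: ld.MEM i7 no-port MEM/MEM
#6 head=8: ld.MEM+sub.ALU i8+i9 dual
#7 head=10: add.ALU+beq.BR i10+i11 dual
#8 head=12: mul.MUL i12 WAW r0
#9 head=13: add.ALU i13 tail

ISSUED = 8,9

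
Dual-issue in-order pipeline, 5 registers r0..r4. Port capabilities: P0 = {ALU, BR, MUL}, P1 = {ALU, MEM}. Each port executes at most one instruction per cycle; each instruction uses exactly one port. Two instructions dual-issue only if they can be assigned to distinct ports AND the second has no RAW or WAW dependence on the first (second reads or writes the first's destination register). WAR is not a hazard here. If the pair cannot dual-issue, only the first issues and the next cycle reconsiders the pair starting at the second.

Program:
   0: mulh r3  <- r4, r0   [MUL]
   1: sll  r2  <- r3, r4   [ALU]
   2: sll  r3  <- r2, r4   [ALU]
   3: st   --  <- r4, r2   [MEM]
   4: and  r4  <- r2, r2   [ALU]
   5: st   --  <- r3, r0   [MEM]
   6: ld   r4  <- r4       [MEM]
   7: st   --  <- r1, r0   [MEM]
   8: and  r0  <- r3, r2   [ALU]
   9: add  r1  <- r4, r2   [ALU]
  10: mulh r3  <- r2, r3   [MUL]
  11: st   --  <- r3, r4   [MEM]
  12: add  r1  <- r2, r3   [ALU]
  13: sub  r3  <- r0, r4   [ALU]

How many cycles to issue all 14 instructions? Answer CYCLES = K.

#0 head=0: mulh.MUL i0 RAW r3
#1 head=1: sll.ALU i1 RAW r2
#2 head=2: sll.ALU/st.MEM i2&i3 2-wide
#3 head=4: and.ALU/st.MEM i4&i5 2-wide
#4 head=6: ld.MEM i6 no-port MEM/MEM
#5 head=7: st.MEM/and.ALU i7&i8 2-wide
#6 head=9: add.ALU/mulh.MUL i9&i10 2-wide
#7 head=11: st.MEM/add.ALU i11&i12 2-wide
#8 head=13: sub.ALU i13 tail

CYCLES = 9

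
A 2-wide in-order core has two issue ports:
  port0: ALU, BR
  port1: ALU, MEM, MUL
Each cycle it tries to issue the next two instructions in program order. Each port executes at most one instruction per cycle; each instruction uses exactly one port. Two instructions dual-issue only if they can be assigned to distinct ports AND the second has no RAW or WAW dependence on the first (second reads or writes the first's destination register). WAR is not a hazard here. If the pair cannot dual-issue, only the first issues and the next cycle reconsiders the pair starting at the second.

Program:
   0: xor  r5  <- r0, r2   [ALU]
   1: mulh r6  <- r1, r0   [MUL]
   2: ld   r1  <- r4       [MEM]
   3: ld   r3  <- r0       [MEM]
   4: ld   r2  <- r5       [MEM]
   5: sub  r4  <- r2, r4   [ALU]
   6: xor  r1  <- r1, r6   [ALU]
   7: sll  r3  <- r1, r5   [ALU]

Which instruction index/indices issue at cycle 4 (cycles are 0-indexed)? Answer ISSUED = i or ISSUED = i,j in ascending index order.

ISSUED = 5,6

0. xor mulh @i0&i1  | 2-wide
1. ld @i2  | no-port MEM/MEM
2. ld @i3  | no-port MEM/MEM
3. ld @i4  | RAW r2
4. sub xor @i5&i6  | 2-wide
5. sll @i7  | tail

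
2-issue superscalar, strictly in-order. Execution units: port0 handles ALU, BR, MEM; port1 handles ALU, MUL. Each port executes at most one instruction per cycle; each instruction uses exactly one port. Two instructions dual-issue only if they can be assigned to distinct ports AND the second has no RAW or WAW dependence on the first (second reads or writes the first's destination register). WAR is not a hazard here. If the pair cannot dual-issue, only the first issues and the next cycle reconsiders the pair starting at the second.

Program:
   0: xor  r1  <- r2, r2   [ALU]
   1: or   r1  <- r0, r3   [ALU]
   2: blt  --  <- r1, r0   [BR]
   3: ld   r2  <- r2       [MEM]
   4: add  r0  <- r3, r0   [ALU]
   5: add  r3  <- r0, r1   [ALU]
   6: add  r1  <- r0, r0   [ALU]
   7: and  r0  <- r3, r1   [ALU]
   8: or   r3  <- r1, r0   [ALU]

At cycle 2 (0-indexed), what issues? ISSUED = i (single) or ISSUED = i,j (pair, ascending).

c0: i0 xor.ALU  WAW r1
c1: i1 or.ALU  RAW r1
c2: i2 blt.BR  no-port BR/MEM
c3: i3,i4 ld.MEM;add.ALU  dual
c4: i5,i6 add.ALU;add.ALU  dual
c5: i7 and.ALU  RAW r0
c6: i8 or.ALU  tail

ISSUED = 2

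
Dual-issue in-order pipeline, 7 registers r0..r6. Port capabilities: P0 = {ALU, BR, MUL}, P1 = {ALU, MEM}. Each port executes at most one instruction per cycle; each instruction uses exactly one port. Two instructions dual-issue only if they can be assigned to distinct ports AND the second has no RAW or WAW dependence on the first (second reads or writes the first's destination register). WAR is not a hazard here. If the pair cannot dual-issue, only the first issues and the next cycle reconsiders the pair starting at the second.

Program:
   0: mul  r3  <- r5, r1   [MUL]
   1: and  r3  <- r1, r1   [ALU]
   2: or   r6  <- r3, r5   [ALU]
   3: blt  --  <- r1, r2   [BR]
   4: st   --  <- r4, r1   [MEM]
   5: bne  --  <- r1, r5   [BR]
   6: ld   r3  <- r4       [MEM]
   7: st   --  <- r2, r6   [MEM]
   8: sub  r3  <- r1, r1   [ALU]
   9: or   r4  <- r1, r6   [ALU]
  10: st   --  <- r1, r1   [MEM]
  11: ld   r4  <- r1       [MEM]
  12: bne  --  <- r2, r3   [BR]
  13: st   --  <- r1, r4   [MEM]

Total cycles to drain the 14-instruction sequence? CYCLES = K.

CYCLES = 9

c0: i0 mul  WAW r3
c1: i1 and  RAW r3
c2: i2/i3 or;blt  dual
c3: i4/i5 st;bne  dual
c4: i6 ld  no-port MEM/MEM
c5: i7/i8 st;sub  dual
c6: i9/i10 or;st  dual
c7: i11/i12 ld;bne  dual
c8: i13 st  tail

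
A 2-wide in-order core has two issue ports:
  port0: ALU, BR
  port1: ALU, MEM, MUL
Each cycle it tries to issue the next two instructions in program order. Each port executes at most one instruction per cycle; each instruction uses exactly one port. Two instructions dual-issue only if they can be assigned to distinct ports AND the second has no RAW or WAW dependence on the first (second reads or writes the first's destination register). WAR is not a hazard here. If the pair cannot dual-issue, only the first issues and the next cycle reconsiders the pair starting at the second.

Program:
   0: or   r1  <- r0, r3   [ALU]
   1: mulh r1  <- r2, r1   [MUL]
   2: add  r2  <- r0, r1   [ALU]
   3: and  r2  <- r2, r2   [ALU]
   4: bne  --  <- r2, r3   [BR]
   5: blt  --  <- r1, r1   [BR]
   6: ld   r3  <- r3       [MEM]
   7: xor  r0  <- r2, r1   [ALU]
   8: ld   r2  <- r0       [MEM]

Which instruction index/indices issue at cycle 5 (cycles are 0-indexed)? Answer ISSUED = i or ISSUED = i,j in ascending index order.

ISSUED = 5,6

t=0 i0:or ; RAW+WAW r1
t=1 i1:mulh ; RAW r1
t=2 i2:add ; RAW+WAW r2
t=3 i3:and ; RAW r2
t=4 i4:bne ; no-port BR/BR
t=5 i5&i6:blt+ld ; dual
t=6 i7:xor ; RAW r0
t=7 i8:ld ; tail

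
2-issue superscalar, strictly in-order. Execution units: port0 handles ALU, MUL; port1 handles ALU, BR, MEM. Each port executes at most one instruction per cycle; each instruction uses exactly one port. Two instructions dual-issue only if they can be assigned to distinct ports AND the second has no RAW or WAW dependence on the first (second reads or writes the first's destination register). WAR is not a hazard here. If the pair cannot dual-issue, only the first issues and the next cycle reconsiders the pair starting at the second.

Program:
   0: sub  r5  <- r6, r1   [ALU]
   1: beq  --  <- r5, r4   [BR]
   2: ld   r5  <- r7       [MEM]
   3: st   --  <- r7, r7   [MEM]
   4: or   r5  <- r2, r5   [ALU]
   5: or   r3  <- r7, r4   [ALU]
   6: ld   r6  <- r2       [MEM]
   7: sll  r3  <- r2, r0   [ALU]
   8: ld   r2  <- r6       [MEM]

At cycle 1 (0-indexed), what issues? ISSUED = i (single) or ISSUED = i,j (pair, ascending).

0. sub @i0  | RAW r5
1. beq @i1  | no-port BR/MEM
2. ld @i2  | no-port MEM/MEM
3. st+or @i3,i4  | 2-wide
4. or+ld @i5,i6  | 2-wide
5. sll+ld @i7,i8  | 2-wide

ISSUED = 1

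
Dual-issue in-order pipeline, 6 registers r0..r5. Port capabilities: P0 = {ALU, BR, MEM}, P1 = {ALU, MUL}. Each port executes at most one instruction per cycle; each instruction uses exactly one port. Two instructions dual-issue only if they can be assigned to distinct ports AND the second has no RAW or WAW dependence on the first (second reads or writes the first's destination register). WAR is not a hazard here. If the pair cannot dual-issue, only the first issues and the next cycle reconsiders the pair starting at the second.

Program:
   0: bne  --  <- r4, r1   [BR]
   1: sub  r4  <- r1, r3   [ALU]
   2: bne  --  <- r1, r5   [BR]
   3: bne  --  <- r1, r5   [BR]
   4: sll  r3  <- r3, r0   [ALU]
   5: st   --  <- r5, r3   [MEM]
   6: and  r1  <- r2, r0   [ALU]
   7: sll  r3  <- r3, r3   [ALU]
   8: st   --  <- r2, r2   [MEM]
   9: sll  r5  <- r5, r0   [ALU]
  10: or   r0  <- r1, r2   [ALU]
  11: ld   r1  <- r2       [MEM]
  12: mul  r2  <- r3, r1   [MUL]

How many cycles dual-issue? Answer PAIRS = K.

PAIRS = 5

#0 head=0: bne+sub i0/i1 2-wide
#1 head=2: bne i2 no-port BR/BR
#2 head=3: bne+sll i3/i4 2-wide
#3 head=5: st+and i5/i6 2-wide
#4 head=7: sll+st i7/i8 2-wide
#5 head=9: sll+or i9/i10 2-wide
#6 head=11: ld i11 RAW r1
#7 head=12: mul i12 tail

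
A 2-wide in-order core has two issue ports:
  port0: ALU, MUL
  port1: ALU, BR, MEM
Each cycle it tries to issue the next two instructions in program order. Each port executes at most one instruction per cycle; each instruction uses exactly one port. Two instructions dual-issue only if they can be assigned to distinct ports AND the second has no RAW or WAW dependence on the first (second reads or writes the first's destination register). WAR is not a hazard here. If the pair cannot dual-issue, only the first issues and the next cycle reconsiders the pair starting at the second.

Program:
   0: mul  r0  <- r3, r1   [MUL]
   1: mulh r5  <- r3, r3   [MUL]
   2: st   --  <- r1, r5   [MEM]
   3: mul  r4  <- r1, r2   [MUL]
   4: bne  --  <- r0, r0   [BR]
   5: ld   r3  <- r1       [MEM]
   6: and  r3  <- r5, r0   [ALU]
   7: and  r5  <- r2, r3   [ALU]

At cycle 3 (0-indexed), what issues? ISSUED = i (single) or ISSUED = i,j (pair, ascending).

#0 head=0: mul i0 no-port MUL/MUL
#1 head=1: mulh i1 RAW r5
#2 head=2: st mul i2/i3 dual
#3 head=4: bne i4 no-port BR/MEM
#4 head=5: ld i5 WAW r3
#5 head=6: and i6 RAW r3
#6 head=7: and i7 tail

ISSUED = 4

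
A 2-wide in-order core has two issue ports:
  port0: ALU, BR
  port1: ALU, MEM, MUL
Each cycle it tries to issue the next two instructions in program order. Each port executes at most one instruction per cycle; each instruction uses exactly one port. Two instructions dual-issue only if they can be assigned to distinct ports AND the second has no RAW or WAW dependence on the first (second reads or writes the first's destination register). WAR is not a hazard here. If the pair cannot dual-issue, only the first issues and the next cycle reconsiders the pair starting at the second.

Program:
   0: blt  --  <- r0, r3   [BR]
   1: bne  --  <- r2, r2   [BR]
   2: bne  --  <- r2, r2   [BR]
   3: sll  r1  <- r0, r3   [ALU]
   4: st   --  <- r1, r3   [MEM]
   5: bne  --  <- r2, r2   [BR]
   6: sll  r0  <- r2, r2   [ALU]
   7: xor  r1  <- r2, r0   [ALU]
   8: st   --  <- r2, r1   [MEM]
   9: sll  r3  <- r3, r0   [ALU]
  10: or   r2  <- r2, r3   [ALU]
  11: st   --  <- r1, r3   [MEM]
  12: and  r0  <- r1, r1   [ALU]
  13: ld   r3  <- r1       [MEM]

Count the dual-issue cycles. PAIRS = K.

t=0 i0:blt.BR ; no-port BR/BR
t=1 i1:bne.BR ; no-port BR/BR
t=2 i2&i3:bne.BR;sll.ALU ; dual
t=3 i4&i5:st.MEM;bne.BR ; dual
t=4 i6:sll.ALU ; RAW r0
t=5 i7:xor.ALU ; RAW r1
t=6 i8&i9:st.MEM;sll.ALU ; dual
t=7 i10&i11:or.ALU;st.MEM ; dual
t=8 i12&i13:and.ALU;ld.MEM ; dual

PAIRS = 5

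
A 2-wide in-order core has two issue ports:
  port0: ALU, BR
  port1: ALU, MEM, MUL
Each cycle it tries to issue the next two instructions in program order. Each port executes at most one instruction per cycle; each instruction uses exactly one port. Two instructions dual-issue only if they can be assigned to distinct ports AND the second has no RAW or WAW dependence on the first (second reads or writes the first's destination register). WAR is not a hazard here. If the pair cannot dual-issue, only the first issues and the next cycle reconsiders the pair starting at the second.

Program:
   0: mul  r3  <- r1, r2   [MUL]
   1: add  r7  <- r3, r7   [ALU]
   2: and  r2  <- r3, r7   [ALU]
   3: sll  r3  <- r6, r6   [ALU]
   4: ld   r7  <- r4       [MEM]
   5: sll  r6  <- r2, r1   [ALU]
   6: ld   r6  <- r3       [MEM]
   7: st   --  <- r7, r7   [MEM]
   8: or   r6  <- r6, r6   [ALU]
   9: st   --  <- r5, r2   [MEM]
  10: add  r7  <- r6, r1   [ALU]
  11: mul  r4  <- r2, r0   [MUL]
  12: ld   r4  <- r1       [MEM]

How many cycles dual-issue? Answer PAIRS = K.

  cy0 -> i0 (mul.MUL) RAW r3
  cy1 -> i1 (add.ALU) RAW r7
  cy2 -> i2+i3 (and.ALU sll.ALU) 2-wide
  cy3 -> i4+i5 (ld.MEM sll.ALU) 2-wide
  cy4 -> i6 (ld.MEM) no-port MEM/MEM
  cy5 -> i7+i8 (st.MEM or.ALU) 2-wide
  cy6 -> i9+i10 (st.MEM add.ALU) 2-wide
  cy7 -> i11 (mul.MUL) no-port MUL/MEM
  cy8 -> i12 (ld.MEM) tail

PAIRS = 4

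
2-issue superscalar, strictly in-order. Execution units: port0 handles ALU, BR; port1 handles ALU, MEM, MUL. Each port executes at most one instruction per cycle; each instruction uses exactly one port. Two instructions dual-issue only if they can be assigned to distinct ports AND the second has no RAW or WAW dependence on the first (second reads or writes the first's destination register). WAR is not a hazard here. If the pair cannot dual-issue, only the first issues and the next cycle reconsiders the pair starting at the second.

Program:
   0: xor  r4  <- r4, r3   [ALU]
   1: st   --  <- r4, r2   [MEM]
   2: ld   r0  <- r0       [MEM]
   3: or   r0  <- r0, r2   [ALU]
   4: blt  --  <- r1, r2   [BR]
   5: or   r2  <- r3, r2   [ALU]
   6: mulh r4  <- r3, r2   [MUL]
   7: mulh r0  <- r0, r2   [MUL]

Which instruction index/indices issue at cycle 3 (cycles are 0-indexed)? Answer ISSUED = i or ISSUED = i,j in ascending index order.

ISSUED = 3,4

[0] i0  xor  -- RAW r4
[1] i1  st  -- no-port MEM/MEM
[2] i2  ld  -- RAW+WAW r0
[3] i3+i4  or/blt  -- 2-wide
[4] i5  or  -- RAW r2
[5] i6  mulh  -- no-port MUL/MUL
[6] i7  mulh  -- tail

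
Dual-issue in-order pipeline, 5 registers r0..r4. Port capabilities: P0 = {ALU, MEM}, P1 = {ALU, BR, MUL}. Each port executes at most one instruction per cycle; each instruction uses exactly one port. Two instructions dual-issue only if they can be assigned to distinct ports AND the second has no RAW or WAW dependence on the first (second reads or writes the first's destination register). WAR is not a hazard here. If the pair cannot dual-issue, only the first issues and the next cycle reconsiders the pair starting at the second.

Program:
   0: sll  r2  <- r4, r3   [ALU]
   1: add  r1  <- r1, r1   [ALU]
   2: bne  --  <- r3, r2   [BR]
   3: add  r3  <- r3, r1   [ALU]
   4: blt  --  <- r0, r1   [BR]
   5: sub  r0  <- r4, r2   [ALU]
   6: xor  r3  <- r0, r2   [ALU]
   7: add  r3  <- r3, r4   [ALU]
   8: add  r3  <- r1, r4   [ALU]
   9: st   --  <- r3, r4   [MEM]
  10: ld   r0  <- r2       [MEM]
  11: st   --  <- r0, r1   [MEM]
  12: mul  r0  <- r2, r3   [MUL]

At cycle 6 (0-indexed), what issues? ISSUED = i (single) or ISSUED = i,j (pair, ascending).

[0] i0/i1  sll+add  -- 2-wide
[1] i2/i3  bne+add  -- 2-wide
[2] i4/i5  blt+sub  -- 2-wide
[3] i6  xor  -- RAW+WAW r3
[4] i7  add  -- WAW r3
[5] i8  add  -- RAW r3
[6] i9  st  -- no-port MEM/MEM
[7] i10  ld  -- no-port MEM/MEM
[8] i11/i12  st+mul  -- 2-wide

ISSUED = 9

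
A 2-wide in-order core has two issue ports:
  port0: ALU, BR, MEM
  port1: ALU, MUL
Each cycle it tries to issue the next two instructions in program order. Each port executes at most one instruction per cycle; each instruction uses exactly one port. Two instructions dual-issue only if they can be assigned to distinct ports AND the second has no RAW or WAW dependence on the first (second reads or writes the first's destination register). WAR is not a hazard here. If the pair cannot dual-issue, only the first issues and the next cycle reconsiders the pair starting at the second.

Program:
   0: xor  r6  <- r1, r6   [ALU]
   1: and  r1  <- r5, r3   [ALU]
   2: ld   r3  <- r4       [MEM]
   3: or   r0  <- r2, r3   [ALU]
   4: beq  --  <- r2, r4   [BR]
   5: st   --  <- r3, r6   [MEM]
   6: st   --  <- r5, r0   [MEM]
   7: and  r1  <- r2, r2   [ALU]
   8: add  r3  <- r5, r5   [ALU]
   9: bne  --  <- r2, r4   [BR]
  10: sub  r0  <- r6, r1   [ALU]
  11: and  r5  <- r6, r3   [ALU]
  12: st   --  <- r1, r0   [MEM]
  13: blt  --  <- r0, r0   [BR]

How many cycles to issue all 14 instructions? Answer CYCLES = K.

CYCLES = 9

0. xor.ALU;and.ALU @i0/i1  | dual
1. ld.MEM @i2  | RAW r3
2. or.ALU;beq.BR @i3/i4  | dual
3. st.MEM @i5  | no-port MEM/MEM
4. st.MEM;and.ALU @i6/i7  | dual
5. add.ALU;bne.BR @i8/i9  | dual
6. sub.ALU;and.ALU @i10/i11  | dual
7. st.MEM @i12  | no-port MEM/BR
8. blt.BR @i13  | tail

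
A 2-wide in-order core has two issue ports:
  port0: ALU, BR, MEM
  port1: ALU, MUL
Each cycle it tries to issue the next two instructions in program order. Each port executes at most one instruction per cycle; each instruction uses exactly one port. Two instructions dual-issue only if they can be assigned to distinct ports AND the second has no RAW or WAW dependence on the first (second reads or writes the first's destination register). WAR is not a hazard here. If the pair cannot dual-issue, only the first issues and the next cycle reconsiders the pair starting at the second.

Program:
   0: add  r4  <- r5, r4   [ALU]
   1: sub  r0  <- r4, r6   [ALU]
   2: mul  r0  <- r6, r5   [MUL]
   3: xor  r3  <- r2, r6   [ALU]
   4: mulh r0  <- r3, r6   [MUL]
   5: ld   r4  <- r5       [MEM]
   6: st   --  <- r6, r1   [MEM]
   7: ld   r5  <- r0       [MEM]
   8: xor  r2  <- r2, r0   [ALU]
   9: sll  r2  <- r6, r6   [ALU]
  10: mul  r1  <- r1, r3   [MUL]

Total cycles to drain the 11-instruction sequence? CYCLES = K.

#0 head=0: add i0 RAW r4
#1 head=1: sub i1 WAW r0
#2 head=2: mul xor i2,i3 pair
#3 head=4: mulh ld i4,i5 pair
#4 head=6: st i6 no-port MEM/MEM
#5 head=7: ld xor i7,i8 pair
#6 head=9: sll mul i9,i10 pair

CYCLES = 7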